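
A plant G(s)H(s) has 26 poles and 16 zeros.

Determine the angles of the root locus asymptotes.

n - m = 26 - 16 = 10. Angles: θk = (2k + 1)·180°/10 = 18°, 54°, 90°, 126°, 162°, 198°, 234°, 270°, 306°, 342°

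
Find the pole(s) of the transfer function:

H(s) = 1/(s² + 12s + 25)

Discriminant = 12² - 4×1×25 = 144 - 100 = 44 > 0, so two distinct real poles. Using quadratic formula: s = (-12 ± √44)/(2×1) = (-12 ± √44)/2, with √44 ≈ 6.6332. s₁ ≈ -2.6834, s₂ ≈ -9.3166. Poles: s₁ = -2.6834, s₂ = -9.3166.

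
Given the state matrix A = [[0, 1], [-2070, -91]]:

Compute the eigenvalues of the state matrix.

det(A - λI) = λ² - (-91)λ + 2070 = (λ - (-46))(λ - (-45)). Eigenvalues: -46, -45.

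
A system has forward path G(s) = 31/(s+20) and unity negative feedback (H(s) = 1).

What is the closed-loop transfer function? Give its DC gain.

T(s) = G/(1+GH) = [31/(s+20)] / [1 + 31/(s+20)] = 31/(s+20+31) = 31/(s+51). DC gain = 31/51 = 0.6078.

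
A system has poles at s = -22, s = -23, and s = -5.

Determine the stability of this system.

All poles are in the left half-plane. System is stable.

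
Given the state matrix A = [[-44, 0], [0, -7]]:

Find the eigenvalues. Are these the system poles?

For diagonal matrix, eigenvalues are diagonal entries: λ₁ = -44, λ₂ = -7. Eigenvalues of A = system poles.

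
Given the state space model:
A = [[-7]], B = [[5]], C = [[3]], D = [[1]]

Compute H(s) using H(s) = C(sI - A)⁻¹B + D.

(sI - A)⁻¹ = 1/(s + 7). H(s) = 3×5/(s + 7) + 1 = (s + 22)/(s + 7).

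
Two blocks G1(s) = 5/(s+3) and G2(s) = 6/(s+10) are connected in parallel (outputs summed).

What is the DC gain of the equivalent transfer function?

Parallel: G_eq = G1 + G2. DC gain = G1(0) + G2(0) = 5/3 + 6/10 = 1.6667 + 0.6 = 2.2667.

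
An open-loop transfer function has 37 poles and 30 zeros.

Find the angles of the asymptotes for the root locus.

n - m = 37 - 30 = 7. Angles: θk = (2k + 1)·180°/7 = 25.71°, 77.14°, 128.57°, 180°, 231.43°, 282.86°, 334.29°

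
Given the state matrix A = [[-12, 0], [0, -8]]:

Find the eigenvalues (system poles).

For diagonal matrix, eigenvalues are diagonal entries: λ₁ = -12, λ₂ = -8.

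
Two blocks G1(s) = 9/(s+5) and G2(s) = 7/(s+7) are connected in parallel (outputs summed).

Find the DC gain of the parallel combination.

Parallel: G_eq = G1 + G2. DC gain = G1(0) + G2(0) = 9/5 + 7/7 = 1.8 + 1 = 2.8.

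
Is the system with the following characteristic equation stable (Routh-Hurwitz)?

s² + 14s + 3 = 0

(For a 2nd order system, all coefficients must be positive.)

Coefficients: 1, 14, 3. All positive, so system is stable.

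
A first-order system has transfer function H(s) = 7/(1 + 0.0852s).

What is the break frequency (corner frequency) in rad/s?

Corner frequency = 1/τ = 1/0.0852 = 11.737 rad/s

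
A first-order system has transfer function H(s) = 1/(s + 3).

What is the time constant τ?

For H(s) = 1/(s + 1/τ), the pole is at -1/τ = -3, so τ = 1/3 = 0.3333 s.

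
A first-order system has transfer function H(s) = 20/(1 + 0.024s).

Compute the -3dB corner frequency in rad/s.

Corner frequency = 1/τ = 1/0.024 = 41.667 rad/s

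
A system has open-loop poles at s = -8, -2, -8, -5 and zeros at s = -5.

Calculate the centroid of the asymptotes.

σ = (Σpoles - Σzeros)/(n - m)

σ = (Σpoles - Σzeros)/(n - m) = (-23 - (-5))/(4 - 1) = -18/3 = -6.0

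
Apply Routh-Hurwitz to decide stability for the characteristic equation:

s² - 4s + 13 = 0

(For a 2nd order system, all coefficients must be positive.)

Coefficients: 1, -4, 13. b=-4 not positive, so system is unstable.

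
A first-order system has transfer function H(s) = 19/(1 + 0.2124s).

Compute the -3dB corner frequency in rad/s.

Corner frequency = 1/τ = 1/0.2124 = 4.708 rad/s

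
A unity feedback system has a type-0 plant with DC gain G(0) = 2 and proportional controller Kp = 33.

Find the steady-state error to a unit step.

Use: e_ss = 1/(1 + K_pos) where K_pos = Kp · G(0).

K_pos = Kp · G(0) = 33 × 2 = 66. e_ss = 1/(1 + 66) = 0.0149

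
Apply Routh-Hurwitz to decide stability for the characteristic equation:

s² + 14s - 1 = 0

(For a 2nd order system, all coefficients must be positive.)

Coefficients: 1, 14, -1. c=-1 not positive, so system is unstable.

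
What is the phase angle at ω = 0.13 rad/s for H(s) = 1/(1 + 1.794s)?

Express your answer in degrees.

Phase = -arctan(ωτ) = -arctan(0.13 × 1.794) = -13.1°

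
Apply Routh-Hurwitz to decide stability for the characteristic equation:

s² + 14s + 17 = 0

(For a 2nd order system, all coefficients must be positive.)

Coefficients: 1, 14, 17. All positive, so system is stable.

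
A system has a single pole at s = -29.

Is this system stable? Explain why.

Pole at s = -29 is in the left half-plane. Stable.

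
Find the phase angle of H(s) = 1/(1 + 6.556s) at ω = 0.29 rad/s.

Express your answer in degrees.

Phase = -arctan(ωτ) = -arctan(0.29 × 6.556) = -62.3°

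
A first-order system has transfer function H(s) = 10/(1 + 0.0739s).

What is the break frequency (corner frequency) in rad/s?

Corner frequency = 1/τ = 1/0.0739 = 13.532 rad/s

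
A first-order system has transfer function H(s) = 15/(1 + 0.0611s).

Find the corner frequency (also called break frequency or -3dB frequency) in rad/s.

Corner frequency = 1/τ = 1/0.0611 = 16.367 rad/s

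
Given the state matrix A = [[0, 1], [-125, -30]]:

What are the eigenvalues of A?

det(A - λI) = λ² - (-30)λ + 125 = (λ - (-5))(λ - (-25)). Eigenvalues: -5, -25.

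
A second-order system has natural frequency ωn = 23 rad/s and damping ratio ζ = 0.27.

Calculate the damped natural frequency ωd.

ωd = ωn√(1 - ζ²) = 23√(1 - 0.27²) = 22.15 rad/s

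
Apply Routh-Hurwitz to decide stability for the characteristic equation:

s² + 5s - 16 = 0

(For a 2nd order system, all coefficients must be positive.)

Coefficients: 1, 5, -16. c=-16 not positive, so system is unstable.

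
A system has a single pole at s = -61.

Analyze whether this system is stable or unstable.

Pole at s = -61 is in the left half-plane. Stable.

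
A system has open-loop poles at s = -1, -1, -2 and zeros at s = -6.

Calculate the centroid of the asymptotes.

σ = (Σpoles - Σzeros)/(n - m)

σ = (Σpoles - Σzeros)/(n - m) = (-4 - (-6))/(3 - 1) = 2/2 = 1.0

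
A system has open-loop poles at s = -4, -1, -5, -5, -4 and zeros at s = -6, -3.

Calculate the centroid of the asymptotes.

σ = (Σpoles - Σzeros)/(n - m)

σ = (Σpoles - Σzeros)/(n - m) = (-19 - (-9))/(5 - 2) = -10/3 = -3.33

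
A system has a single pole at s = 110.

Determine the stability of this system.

Pole at s = 110 is in the right half-plane. Unstable.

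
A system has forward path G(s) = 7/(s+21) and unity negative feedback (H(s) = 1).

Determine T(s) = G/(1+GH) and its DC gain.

T(s) = G/(1+GH) = [7/(s+21)] / [1 + 7/(s+21)] = 7/(s+21+7) = 7/(s+28). DC gain = 7/28 = 0.25.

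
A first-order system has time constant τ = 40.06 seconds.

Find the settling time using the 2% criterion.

For first-order system, 2% settling time ≈ 4τ = 4 × 40.06 = 160.24 s.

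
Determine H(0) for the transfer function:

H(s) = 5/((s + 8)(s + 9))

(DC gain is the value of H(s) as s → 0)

DC gain = H(0) = 5/(8 × 9) = 5/72 = 0.0694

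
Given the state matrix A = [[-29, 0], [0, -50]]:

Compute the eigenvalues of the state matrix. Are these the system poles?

For diagonal matrix, eigenvalues are diagonal entries: λ₁ = -29, λ₂ = -50. Eigenvalues of A = system poles.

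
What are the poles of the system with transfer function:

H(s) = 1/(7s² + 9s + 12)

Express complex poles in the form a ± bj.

Discriminant = 9² - 4×7×12 = 81 - 336 = -255 < 0, so the poles are a complex conjugate pair s = (-9 ± j√255)/(2×7). Real part = -9/(2×7) = -9/14 ≈ -0.6429; imaginary part = ±√255/(2×7) ≈ 1.1406. Poles: s = -0.6429 ± 1.1406j.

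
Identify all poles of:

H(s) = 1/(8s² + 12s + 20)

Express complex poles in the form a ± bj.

Discriminant = 12² - 4×8×20 = 144 - 640 = -496 < 0, so the poles are a complex conjugate pair s = (-12 ± j√496)/(2×8). Real part = -12/(2×8) = -12/16 = -0.75; imaginary part = ±√496/(2×8) ≈ 1.3919. Poles: s = -0.75 ± 1.3919j.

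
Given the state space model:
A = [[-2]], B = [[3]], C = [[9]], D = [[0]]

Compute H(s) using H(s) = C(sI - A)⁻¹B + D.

(sI - A)⁻¹ = 1/(s + 2). H(s) = 9 × 3/(s + 2) + 0 = 27/(s + 2).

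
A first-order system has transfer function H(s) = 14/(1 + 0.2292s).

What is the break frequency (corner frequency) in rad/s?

Corner frequency = 1/τ = 1/0.2292 = 4.363 rad/s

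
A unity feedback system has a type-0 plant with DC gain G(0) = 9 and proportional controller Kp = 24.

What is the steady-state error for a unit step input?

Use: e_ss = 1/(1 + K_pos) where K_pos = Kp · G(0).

K_pos = Kp · G(0) = 24 × 9 = 216. e_ss = 1/(1 + 216) = 0.0046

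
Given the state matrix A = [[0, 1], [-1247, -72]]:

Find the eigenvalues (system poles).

det(A - λI) = λ² - (-72)λ + 1247 = (λ - (-29))(λ - (-43)). Eigenvalues: -29, -43.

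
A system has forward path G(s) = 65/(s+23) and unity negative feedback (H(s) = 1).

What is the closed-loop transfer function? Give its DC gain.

T(s) = G/(1+GH) = [65/(s+23)] / [1 + 65/(s+23)] = 65/(s+23+65) = 65/(s+88). DC gain = 65/88 = 0.7386.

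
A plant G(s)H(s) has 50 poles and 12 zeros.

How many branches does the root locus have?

Root locus has n branches where n = number of poles = 50.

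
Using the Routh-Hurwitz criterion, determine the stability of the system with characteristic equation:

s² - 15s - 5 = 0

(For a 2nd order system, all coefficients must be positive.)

Coefficients: 1, -15, -5. b=-15, c=-5 not positive, so system is unstable.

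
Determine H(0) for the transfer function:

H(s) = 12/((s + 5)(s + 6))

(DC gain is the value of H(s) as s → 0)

DC gain = H(0) = 12/(5 × 6) = 12/30 = 0.4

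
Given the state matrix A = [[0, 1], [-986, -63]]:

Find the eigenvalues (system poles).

det(A - λI) = λ² - (-63)λ + 986 = (λ - (-34))(λ - (-29)). Eigenvalues: -34, -29.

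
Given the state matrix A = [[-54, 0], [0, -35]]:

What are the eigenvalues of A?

For diagonal matrix, eigenvalues are diagonal entries: λ₁ = -54, λ₂ = -35.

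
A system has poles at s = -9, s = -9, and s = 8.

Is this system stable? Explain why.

Pole(s) at s = 8 are not in the left half-plane. System is unstable.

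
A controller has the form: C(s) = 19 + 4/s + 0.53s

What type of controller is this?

This is a Proportional-Integral-Derivative (PID) controller.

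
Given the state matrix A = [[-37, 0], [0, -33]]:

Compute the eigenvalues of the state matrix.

For diagonal matrix, eigenvalues are diagonal entries: λ₁ = -37, λ₂ = -33.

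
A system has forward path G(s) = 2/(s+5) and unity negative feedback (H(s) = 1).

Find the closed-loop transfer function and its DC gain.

T(s) = G/(1+GH) = [2/(s+5)] / [1 + 2/(s+5)] = 2/(s+5+2) = 2/(s+7). DC gain = 2/7 = 0.2857.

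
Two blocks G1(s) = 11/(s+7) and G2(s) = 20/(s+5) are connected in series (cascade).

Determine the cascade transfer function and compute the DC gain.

Series: multiply transfer functions. G_eq = 11/(s+7) × 20/(s+5) = 220/((s+7)(s+5)). DC gain = 220/(7×5) = 6.2857.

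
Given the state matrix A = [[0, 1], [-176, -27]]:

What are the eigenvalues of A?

det(A - λI) = λ² - (-27)λ + 176 = (λ - (-16))(λ - (-11)). Eigenvalues: -16, -11.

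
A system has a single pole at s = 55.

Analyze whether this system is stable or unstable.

Pole at s = 55 is in the right half-plane. Unstable.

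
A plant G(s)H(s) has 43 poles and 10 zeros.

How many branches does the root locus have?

Root locus has n branches where n = number of poles = 43.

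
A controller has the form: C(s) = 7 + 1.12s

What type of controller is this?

This is a Proportional-Derivative (PD) controller.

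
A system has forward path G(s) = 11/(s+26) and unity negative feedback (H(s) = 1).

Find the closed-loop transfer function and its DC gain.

T(s) = G/(1+GH) = [11/(s+26)] / [1 + 11/(s+26)] = 11/(s+26+11) = 11/(s+37). DC gain = 11/37 = 0.2973.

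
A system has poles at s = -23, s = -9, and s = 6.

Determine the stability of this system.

Pole(s) at s = 6 are not in the left half-plane. System is unstable.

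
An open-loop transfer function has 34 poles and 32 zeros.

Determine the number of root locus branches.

Root locus has n branches where n = number of poles = 34.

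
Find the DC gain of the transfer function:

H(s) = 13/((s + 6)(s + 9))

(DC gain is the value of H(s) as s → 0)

DC gain = H(0) = 13/(6 × 9) = 13/54 = 0.2407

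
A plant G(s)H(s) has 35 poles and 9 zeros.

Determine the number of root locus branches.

Root locus has n branches where n = number of poles = 35.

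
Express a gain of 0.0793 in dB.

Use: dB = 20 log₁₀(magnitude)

dB = 20 log₁₀(0.0793) = -22.0 dB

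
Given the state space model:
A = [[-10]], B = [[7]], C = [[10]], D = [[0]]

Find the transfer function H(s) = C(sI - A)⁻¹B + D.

(sI - A)⁻¹ = 1/(s + 10). H(s) = 10 × 7/(s + 10) + 0 = 70/(s + 10).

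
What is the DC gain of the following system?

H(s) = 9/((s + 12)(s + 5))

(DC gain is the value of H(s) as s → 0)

DC gain = H(0) = 9/(12 × 5) = 9/60 = 0.15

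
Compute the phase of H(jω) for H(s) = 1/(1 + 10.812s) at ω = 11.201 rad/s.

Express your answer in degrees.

Phase = -arctan(ωτ) = -arctan(11.201 × 10.812) = -89.5°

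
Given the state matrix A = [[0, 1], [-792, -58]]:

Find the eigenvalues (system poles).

det(A - λI) = λ² - (-58)λ + 792 = (λ - (-36))(λ - (-22)). Eigenvalues: -36, -22.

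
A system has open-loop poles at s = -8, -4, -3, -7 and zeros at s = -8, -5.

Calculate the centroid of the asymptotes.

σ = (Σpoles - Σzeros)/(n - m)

σ = (Σpoles - Σzeros)/(n - m) = (-22 - (-13))/(4 - 2) = -9/2 = -4.5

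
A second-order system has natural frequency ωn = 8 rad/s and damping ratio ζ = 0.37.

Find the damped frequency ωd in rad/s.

ωd = ωn√(1 - ζ²) = 8√(1 - 0.37²) = 7.43 rad/s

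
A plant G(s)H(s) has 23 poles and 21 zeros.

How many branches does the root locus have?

Root locus has n branches where n = number of poles = 23.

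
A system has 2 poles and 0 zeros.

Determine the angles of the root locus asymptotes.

n - m = 2 - 0 = 2. Angles: θk = (2k + 1)·180°/2 = 90°, 270°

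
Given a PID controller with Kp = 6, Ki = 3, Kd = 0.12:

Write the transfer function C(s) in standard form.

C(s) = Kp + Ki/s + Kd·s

Substituting values: C(s) = 6 + 3/s + 0.12s = (0.12s² + 6s + 3)/s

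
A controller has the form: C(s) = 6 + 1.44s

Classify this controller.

This is a Proportional-Derivative (PD) controller.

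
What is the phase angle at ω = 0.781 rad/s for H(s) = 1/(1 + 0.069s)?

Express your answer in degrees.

Phase = -arctan(ωτ) = -arctan(0.781 × 0.069) = -3.1°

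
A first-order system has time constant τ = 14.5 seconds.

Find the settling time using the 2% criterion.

For first-order system, 2% settling time ≈ 4τ = 4 × 14.5 = 58.0 s.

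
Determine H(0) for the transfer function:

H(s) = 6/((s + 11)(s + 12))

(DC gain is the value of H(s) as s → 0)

DC gain = H(0) = 6/(11 × 12) = 6/132 = 0.0455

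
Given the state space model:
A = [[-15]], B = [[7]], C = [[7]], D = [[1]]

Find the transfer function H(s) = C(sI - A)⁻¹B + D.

(sI - A)⁻¹ = 1/(s + 15). H(s) = 7×7/(s + 15) + 1 = (s + 64)/(s + 15).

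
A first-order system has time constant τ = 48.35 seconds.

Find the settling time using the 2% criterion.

For first-order system, 2% settling time ≈ 4τ = 4 × 48.35 = 193.4 s.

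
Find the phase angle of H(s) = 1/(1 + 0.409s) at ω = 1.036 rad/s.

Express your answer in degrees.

Phase = -arctan(ωτ) = -arctan(1.036 × 0.409) = -23.0°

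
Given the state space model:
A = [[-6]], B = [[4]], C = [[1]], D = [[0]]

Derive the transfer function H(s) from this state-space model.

(sI - A)⁻¹ = 1/(s + 6). H(s) = 1 × 4/(s + 6) + 0 = 4/(s + 6).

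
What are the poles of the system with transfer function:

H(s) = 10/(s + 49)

Pole is where denominator = 0: s + 49 = 0, so s = -49.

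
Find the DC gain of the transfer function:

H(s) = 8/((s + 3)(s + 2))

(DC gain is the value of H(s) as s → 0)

DC gain = H(0) = 8/(3 × 2) = 8/6 = 1.3333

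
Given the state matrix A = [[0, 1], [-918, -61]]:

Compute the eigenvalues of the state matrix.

det(A - λI) = λ² - (-61)λ + 918 = (λ - (-27))(λ - (-34)). Eigenvalues: -27, -34.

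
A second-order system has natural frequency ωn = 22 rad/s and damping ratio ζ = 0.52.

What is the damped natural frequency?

ωd = ωn√(1 - ζ²) = 22√(1 - 0.52²) = 18.79 rad/s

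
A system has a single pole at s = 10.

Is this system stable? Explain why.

Pole at s = 10 is in the right half-plane. Unstable.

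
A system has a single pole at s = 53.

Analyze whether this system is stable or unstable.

Pole at s = 53 is in the right half-plane. Unstable.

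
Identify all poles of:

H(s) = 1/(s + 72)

Pole is where denominator = 0: s + 72 = 0, so s = -72.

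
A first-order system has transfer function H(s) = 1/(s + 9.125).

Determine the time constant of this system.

For H(s) = 1/(s + 1/τ), the pole is at -1/τ = -9.125, so τ = 1/9.125 = 0.1096 s.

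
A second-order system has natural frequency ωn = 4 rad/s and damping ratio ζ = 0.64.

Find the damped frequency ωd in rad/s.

ωd = ωn√(1 - ζ²) = 4√(1 - 0.64²) = 3.07 rad/s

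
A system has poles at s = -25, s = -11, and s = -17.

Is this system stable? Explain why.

All poles are in the left half-plane. System is stable.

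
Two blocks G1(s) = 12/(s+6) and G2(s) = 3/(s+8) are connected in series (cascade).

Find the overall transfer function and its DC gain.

Series: multiply transfer functions. G_eq = 12/(s+6) × 3/(s+8) = 36/((s+6)(s+8)). DC gain = 36/(6×8) = 0.75.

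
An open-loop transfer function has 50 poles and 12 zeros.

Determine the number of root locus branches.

Root locus has n branches where n = number of poles = 50.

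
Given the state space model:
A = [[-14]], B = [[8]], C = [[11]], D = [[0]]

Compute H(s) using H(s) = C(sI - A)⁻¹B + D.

(sI - A)⁻¹ = 1/(s + 14). H(s) = 11 × 8/(s + 14) + 0 = 88/(s + 14).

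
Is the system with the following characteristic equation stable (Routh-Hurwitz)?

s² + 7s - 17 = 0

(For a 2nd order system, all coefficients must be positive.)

Coefficients: 1, 7, -17. c=-17 not positive, so system is unstable.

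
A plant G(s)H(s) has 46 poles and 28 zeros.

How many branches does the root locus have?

Root locus has n branches where n = number of poles = 46.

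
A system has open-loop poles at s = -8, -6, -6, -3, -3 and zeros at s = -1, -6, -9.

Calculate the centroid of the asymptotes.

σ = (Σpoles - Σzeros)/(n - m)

σ = (Σpoles - Σzeros)/(n - m) = (-26 - (-16))/(5 - 3) = -10/2 = -5.0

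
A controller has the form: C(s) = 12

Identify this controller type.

This is a Proportional (P) controller.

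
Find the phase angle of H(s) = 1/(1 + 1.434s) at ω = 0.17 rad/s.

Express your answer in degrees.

Phase = -arctan(ωτ) = -arctan(0.17 × 1.434) = -13.7°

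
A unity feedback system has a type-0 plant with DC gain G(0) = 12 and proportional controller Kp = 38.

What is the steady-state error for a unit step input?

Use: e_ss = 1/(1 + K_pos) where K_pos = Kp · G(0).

K_pos = Kp · G(0) = 38 × 12 = 456. e_ss = 1/(1 + 456) = 0.0022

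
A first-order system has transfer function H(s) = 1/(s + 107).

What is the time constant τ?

For H(s) = 1/(s + 1/τ), the pole is at -1/τ = -107, so τ = 1/107 = 0.0093 s.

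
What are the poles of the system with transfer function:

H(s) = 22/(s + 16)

Pole is where denominator = 0: s + 16 = 0, so s = -16.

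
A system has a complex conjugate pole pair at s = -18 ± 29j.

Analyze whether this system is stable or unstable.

Real part of poles is -18 (< 0, left half-plane). Stable.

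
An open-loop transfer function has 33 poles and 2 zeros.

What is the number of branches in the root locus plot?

Root locus has n branches where n = number of poles = 33.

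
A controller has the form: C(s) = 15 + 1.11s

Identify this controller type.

This is a Proportional-Derivative (PD) controller.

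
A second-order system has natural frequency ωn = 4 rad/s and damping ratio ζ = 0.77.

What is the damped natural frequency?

ωd = ωn√(1 - ζ²) = 4√(1 - 0.77²) = 2.55 rad/s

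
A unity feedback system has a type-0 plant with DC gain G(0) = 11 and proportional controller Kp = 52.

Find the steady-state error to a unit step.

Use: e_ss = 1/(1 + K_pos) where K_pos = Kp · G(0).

K_pos = Kp · G(0) = 52 × 11 = 572. e_ss = 1/(1 + 572) = 0.0017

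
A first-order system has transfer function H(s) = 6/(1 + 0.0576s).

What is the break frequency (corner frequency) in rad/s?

Corner frequency = 1/τ = 1/0.0576 = 17.361 rad/s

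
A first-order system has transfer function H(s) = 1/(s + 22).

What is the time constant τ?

For H(s) = 1/(s + 1/τ), the pole is at -1/τ = -22, so τ = 1/22 = 0.0455 s.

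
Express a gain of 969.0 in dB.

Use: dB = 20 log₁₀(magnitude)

dB = 20 log₁₀(969.0) = 59.7 dB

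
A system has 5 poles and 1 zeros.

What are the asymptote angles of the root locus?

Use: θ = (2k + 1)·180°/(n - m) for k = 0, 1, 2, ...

n - m = 5 - 1 = 4. Angles: θk = (2k + 1)·180°/4 = 45°, 135°, 225°, 315°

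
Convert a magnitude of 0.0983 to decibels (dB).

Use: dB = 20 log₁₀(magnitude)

dB = 20 log₁₀(0.0983) = -20.1 dB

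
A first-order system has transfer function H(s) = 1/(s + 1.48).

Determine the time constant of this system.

For H(s) = 1/(s + 1/τ), the pole is at -1/τ = -1.48, so τ = 1/1.48 = 0.6757 s.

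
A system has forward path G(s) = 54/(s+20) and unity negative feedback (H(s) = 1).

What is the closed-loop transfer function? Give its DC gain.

T(s) = G/(1+GH) = [54/(s+20)] / [1 + 54/(s+20)] = 54/(s+20+54) = 54/(s+74). DC gain = 54/74 = 0.7297.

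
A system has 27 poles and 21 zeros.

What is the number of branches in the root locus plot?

Root locus has n branches where n = number of poles = 27.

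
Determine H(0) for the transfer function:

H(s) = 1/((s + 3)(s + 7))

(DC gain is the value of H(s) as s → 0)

DC gain = H(0) = 1/(3 × 7) = 1/21 = 0.0476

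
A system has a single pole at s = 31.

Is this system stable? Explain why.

Pole at s = 31 is in the right half-plane. Unstable.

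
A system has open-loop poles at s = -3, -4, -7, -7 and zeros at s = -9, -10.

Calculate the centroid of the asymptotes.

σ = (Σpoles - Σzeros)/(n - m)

σ = (Σpoles - Σzeros)/(n - m) = (-21 - (-19))/(4 - 2) = -2/2 = -1.0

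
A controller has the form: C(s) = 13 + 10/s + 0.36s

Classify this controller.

This is a Proportional-Integral-Derivative (PID) controller.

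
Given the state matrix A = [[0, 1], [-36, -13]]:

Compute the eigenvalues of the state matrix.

det(A - λI) = λ² - (-13)λ + 36 = (λ - (-9))(λ - (-4)). Eigenvalues: -9, -4.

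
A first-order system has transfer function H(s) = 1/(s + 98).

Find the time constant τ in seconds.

For H(s) = 1/(s + 1/τ), the pole is at -1/τ = -98, so τ = 1/98 = 0.0102 s.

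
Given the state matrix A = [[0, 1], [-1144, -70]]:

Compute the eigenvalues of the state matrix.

det(A - λI) = λ² - (-70)λ + 1144 = (λ - (-26))(λ - (-44)). Eigenvalues: -26, -44.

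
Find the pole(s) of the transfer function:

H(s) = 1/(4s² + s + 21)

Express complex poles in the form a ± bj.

Discriminant = 1² - 4×4×21 = 1 - 336 = -335 < 0, so the poles are a complex conjugate pair s = (-1 ± j√335)/(2×4). Real part = -1/(2×4) = -1/8 = -0.125; imaginary part = ±√335/(2×4) ≈ 2.2879. Poles: s = -0.125 ± 2.2879j.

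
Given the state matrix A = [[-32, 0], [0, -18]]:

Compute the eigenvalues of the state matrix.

For diagonal matrix, eigenvalues are diagonal entries: λ₁ = -32, λ₂ = -18.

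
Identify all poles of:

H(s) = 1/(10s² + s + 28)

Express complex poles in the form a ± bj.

Discriminant = 1² - 4×10×28 = 1 - 1120 = -1119 < 0, so the poles are a complex conjugate pair s = (-1 ± j√1119)/(2×10). Real part = -1/(2×10) = -1/20 = -0.05; imaginary part = ±√1119/(2×10) ≈ 1.6726. Poles: s = -0.05 ± 1.6726j.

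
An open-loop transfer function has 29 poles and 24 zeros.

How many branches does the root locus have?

Root locus has n branches where n = number of poles = 29.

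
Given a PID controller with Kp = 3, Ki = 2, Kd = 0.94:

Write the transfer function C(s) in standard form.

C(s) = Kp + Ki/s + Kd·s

Substituting values: C(s) = 3 + 2/s + 0.94s = (0.94s² + 3s + 2)/s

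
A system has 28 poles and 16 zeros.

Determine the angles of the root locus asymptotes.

n - m = 28 - 16 = 12. Angles: θk = (2k + 1)·180°/12 = 15°, 45°, 75°, 105°, 135°, 165°, 195°, 225°, 255°, 285°, 315°, 345°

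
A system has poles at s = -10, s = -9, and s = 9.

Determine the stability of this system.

Pole(s) at s = 9 are not in the left half-plane. System is unstable.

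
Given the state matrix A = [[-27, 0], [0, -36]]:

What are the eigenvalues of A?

For diagonal matrix, eigenvalues are diagonal entries: λ₁ = -27, λ₂ = -36.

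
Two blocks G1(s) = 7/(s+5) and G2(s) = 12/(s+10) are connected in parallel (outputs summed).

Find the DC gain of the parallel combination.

Parallel: G_eq = G1 + G2. DC gain = G1(0) + G2(0) = 7/5 + 12/10 = 1.4 + 1.2 = 2.6.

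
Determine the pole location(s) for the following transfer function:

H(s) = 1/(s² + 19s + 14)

Discriminant = 19² - 4×1×14 = 361 - 56 = 305 > 0, so two distinct real poles. Using quadratic formula: s = (-19 ± √305)/(2×1) = (-19 ± √305)/2, with √305 ≈ 17.4642. s₁ ≈ -0.7679, s₂ ≈ -18.2321. Poles: s₁ = -0.7679, s₂ = -18.2321.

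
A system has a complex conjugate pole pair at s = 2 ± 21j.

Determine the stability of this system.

Real part of poles is 2 (> 0, right half-plane). Unstable.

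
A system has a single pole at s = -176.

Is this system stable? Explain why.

Pole at s = -176 is in the left half-plane. Stable.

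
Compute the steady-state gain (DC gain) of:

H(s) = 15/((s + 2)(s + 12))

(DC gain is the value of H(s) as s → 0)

DC gain = H(0) = 15/(2 × 12) = 15/24 = 0.625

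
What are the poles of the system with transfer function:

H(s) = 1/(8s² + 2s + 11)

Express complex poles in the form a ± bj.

Discriminant = 2² - 4×8×11 = 4 - 352 = -348 < 0, so the poles are a complex conjugate pair s = (-2 ± j√348)/(2×8). Real part = -2/(2×8) = -2/16 = -0.125; imaginary part = ±√348/(2×8) ≈ 1.1659. Poles: s = -0.125 ± 1.1659j.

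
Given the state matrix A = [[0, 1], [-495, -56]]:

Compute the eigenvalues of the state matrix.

det(A - λI) = λ² - (-56)λ + 495 = (λ - (-45))(λ - (-11)). Eigenvalues: -45, -11.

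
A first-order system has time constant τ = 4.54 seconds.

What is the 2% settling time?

For first-order system, 2% settling time ≈ 4τ = 4 × 4.54 = 18.16 s.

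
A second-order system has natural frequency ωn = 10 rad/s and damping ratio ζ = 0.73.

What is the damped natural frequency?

ωd = ωn√(1 - ζ²) = 10√(1 - 0.73²) = 6.83 rad/s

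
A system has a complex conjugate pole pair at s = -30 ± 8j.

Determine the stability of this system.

Real part of poles is -30 (< 0, left half-plane). Stable.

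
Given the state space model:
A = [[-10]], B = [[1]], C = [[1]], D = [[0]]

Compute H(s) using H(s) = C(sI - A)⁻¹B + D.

(sI - A)⁻¹ = 1/(s + 10). H(s) = 1 × 1/(s + 10) + 0 = 1/(s + 10).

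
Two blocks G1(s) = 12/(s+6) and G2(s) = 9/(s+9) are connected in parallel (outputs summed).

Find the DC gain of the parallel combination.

Parallel: G_eq = G1 + G2. DC gain = G1(0) + G2(0) = 12/6 + 9/9 = 2 + 1 = 3.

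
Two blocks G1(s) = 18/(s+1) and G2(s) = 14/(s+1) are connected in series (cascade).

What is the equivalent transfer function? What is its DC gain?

Series: multiply transfer functions. G_eq = 18/(s+1) × 14/(s+1) = 252/((s+1)(s+1)). DC gain = 252/(1×1) = 252.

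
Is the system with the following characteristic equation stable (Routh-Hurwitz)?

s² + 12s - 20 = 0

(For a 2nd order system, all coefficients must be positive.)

Coefficients: 1, 12, -20. c=-20 not positive, so system is unstable.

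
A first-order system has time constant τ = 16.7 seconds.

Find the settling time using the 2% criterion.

For first-order system, 2% settling time ≈ 4τ = 4 × 16.7 = 66.8 s.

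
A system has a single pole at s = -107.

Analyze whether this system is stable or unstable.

Pole at s = -107 is in the left half-plane. Stable.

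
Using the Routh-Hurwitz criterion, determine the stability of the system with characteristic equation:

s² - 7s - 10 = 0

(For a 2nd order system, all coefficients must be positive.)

Coefficients: 1, -7, -10. b=-7, c=-10 not positive, so system is unstable.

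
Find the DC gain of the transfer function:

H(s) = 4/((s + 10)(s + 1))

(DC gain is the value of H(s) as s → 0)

DC gain = H(0) = 4/(10 × 1) = 4/10 = 0.4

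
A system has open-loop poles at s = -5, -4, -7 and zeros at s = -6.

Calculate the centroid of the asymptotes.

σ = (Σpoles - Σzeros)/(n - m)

σ = (Σpoles - Σzeros)/(n - m) = (-16 - (-6))/(3 - 1) = -10/2 = -5.0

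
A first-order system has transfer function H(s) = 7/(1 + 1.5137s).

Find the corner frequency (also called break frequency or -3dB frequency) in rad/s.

Corner frequency = 1/τ = 1/1.5137 = 0.661 rad/s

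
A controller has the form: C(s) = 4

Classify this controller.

This is a Proportional (P) controller.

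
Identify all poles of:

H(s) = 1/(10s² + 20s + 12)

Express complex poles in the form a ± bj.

Discriminant = 20² - 4×10×12 = 400 - 480 = -80 < 0, so the poles are a complex conjugate pair s = (-20 ± j√80)/(2×10). Real part = -20/(2×10) = -20/20 = -1; imaginary part = ±√80/(2×10) ≈ 0.4472. Poles: s = -1 ± 0.4472j.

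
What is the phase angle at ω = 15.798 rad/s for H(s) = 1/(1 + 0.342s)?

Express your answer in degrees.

Phase = -arctan(ωτ) = -arctan(15.798 × 0.342) = -79.5°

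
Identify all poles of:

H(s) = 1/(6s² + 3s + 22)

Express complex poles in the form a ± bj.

Discriminant = 3² - 4×6×22 = 9 - 528 = -519 < 0, so the poles are a complex conjugate pair s = (-3 ± j√519)/(2×6). Real part = -3/(2×6) = -3/12 = -0.25; imaginary part = ±√519/(2×6) ≈ 1.8985. Poles: s = -0.25 ± 1.8985j.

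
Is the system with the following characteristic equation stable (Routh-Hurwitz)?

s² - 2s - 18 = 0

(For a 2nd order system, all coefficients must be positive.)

Coefficients: 1, -2, -18. b=-2, c=-18 not positive, so system is unstable.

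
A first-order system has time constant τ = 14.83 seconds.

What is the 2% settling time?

For first-order system, 2% settling time ≈ 4τ = 4 × 14.83 = 59.32 s.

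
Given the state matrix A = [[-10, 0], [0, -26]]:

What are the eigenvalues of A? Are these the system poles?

For diagonal matrix, eigenvalues are diagonal entries: λ₁ = -10, λ₂ = -26. Eigenvalues of A = system poles.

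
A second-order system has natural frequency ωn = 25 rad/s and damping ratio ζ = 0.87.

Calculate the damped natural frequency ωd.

ωd = ωn√(1 - ζ²) = 25√(1 - 0.87²) = 12.33 rad/s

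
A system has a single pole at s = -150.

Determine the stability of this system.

Pole at s = -150 is in the left half-plane. Stable.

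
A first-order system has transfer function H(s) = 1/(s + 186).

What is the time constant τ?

For H(s) = 1/(s + 1/τ), the pole is at -1/τ = -186, so τ = 1/186 = 0.0054 s.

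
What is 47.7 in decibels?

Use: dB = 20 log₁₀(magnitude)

dB = 20 log₁₀(47.7) = 33.6 dB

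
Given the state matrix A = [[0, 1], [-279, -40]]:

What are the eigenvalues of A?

det(A - λI) = λ² - (-40)λ + 279 = (λ - (-9))(λ - (-31)). Eigenvalues: -9, -31.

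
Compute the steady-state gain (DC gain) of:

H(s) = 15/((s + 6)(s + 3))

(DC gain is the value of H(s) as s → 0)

DC gain = H(0) = 15/(6 × 3) = 15/18 = 0.8333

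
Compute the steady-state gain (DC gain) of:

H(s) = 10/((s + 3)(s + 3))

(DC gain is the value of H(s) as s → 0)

DC gain = H(0) = 10/(3 × 3) = 10/9 = 1.1111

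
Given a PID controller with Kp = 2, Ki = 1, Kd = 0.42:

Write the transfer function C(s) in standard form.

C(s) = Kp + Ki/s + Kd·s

Substituting values: C(s) = 2 + 1/s + 0.42s = (0.42s² + 2s + 1)/s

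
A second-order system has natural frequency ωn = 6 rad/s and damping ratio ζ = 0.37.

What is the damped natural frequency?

ωd = ωn√(1 - ζ²) = 6√(1 - 0.37²) = 5.57 rad/s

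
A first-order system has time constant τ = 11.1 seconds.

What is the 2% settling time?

For first-order system, 2% settling time ≈ 4τ = 4 × 11.1 = 44.4 s.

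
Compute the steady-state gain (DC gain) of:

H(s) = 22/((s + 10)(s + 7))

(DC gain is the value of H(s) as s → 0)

DC gain = H(0) = 22/(10 × 7) = 22/70 = 0.3143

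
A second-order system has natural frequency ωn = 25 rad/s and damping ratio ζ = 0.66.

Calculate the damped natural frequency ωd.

ωd = ωn√(1 - ζ²) = 25√(1 - 0.66²) = 18.78 rad/s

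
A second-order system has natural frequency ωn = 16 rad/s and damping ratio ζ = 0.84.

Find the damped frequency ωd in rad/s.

ωd = ωn√(1 - ζ²) = 16√(1 - 0.84²) = 8.68 rad/s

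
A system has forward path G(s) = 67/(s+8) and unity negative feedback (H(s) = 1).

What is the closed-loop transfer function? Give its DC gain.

T(s) = G/(1+GH) = [67/(s+8)] / [1 + 67/(s+8)] = 67/(s+8+67) = 67/(s+75). DC gain = 67/75 = 0.8933.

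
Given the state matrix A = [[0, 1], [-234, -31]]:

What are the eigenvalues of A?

det(A - λI) = λ² - (-31)λ + 234 = (λ - (-13))(λ - (-18)). Eigenvalues: -13, -18.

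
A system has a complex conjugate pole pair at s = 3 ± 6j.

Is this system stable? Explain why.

Real part of poles is 3 (> 0, right half-plane). Unstable.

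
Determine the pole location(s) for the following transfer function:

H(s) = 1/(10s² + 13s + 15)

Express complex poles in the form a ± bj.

Discriminant = 13² - 4×10×15 = 169 - 600 = -431 < 0, so the poles are a complex conjugate pair s = (-13 ± j√431)/(2×10). Real part = -13/(2×10) = -13/20 = -0.65; imaginary part = ±√431/(2×10) ≈ 1.0380. Poles: s = -0.65 ± 1.0380j.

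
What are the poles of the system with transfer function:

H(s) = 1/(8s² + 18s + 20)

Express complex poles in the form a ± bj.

Discriminant = 18² - 4×8×20 = 324 - 640 = -316 < 0, so the poles are a complex conjugate pair s = (-18 ± j√316)/(2×8). Real part = -18/(2×8) = -18/16 = -1.125; imaginary part = ±√316/(2×8) ≈ 1.1110. Poles: s = -1.125 ± 1.1110j.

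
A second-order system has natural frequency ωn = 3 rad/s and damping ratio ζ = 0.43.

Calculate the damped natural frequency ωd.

ωd = ωn√(1 - ζ²) = 3√(1 - 0.43²) = 2.71 rad/s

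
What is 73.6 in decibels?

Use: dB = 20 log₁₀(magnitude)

dB = 20 log₁₀(73.6) = 37.3 dB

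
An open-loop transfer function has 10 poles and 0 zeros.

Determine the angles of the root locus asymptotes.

n - m = 10 - 0 = 10. Angles: θk = (2k + 1)·180°/10 = 18°, 54°, 90°, 126°, 162°, 198°, 234°, 270°, 306°, 342°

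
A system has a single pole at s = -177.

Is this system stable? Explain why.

Pole at s = -177 is in the left half-plane. Stable.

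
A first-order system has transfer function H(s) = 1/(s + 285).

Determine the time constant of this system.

For H(s) = 1/(s + 1/τ), the pole is at -1/τ = -285, so τ = 1/285 = 0.0035 s.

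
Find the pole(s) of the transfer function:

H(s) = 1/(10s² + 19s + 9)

Discriminant = 19² - 4×10×9 = 361 - 360 = 1 > 0, so two distinct real poles. Using quadratic formula: s = (-19 ± √1)/(2×10) = (-19 ± √1)/20, with √1 = 1. s₁ = -18/20 = -0.9, s₂ = -20/20 = -1. Poles: s₁ = -0.9, s₂ = -1.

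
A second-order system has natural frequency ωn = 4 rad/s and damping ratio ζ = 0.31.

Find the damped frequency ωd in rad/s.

ωd = ωn√(1 - ζ²) = 4√(1 - 0.31²) = 3.8 rad/s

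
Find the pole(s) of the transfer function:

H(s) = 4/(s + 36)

Pole is where denominator = 0: s + 36 = 0, so s = -36.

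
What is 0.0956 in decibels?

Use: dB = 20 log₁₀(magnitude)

dB = 20 log₁₀(0.0956) = -20.4 dB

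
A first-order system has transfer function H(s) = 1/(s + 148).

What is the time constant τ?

For H(s) = 1/(s + 1/τ), the pole is at -1/τ = -148, so τ = 1/148 = 0.0068 s.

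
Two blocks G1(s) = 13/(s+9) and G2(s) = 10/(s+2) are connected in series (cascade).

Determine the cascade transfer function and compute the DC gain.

Series: multiply transfer functions. G_eq = 13/(s+9) × 10/(s+2) = 130/((s+9)(s+2)). DC gain = 130/(9×2) = 7.2222.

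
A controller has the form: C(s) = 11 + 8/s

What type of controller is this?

This is a Proportional-Integral (PI) controller.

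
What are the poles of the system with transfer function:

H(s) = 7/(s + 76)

Pole is where denominator = 0: s + 76 = 0, so s = -76.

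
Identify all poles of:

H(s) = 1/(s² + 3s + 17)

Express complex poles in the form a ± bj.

Discriminant = 3² - 4×1×17 = 9 - 68 = -59 < 0, so the poles are a complex conjugate pair s = (-3 ± j√59)/(2×1). Real part = -3/(2×1) = -3/2 = -1.5; imaginary part = ±√59/(2×1) ≈ 3.8406. Poles: s = -1.5 ± 3.8406j.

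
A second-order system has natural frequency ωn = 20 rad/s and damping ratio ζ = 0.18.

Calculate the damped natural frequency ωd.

ωd = ωn√(1 - ζ²) = 20√(1 - 0.18²) = 19.67 rad/s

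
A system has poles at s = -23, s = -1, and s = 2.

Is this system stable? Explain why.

Pole(s) at s = 2 are not in the left half-plane. System is unstable.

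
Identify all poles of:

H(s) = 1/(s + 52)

Pole is where denominator = 0: s + 52 = 0, so s = -52.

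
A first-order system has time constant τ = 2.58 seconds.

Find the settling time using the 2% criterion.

For first-order system, 2% settling time ≈ 4τ = 4 × 2.58 = 10.32 s.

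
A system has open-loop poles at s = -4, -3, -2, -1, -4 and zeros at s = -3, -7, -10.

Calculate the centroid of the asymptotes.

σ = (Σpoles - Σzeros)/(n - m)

σ = (Σpoles - Σzeros)/(n - m) = (-14 - (-20))/(5 - 3) = 6/2 = 3.0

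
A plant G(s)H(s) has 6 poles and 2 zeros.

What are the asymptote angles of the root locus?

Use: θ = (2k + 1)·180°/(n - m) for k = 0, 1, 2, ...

n - m = 6 - 2 = 4. Angles: θk = (2k + 1)·180°/4 = 45°, 135°, 225°, 315°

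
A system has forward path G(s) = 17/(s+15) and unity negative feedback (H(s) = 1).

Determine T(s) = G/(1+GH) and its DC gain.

T(s) = G/(1+GH) = [17/(s+15)] / [1 + 17/(s+15)] = 17/(s+15+17) = 17/(s+32). DC gain = 17/32 = 0.53125.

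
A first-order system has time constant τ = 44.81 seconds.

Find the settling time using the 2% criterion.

For first-order system, 2% settling time ≈ 4τ = 4 × 44.81 = 179.24 s.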